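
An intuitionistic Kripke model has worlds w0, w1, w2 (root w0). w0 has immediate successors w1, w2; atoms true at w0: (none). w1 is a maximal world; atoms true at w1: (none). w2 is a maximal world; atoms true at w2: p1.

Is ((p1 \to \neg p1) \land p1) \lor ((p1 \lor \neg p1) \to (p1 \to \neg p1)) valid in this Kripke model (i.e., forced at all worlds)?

Not every world: w0 \nVdash ((p1 \to \neg p1) \land p1) \lor ((p1 \lor \neg p1) \to (p1 \to \neg p1)).
w0 \nVdash ((p1 \to \neg p1) \land p1) \lor ((p1 \lor \neg p1) \to (p1 \to \neg p1)): neither disjunct is forced at w0.
w0 \nVdash (p1 \to \neg p1) \land p1 since w0 fails p1 \to \neg p1.

No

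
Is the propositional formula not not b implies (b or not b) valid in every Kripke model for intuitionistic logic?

No

This is a variant of double-negation elimination (deriving excluded middle from double negation), which is not intuitionistically valid.
A Kripke countermodel: worlds w0, w1; order generated by w0 <= w1; atoms true at each world — w0:{}; w1:{b}.
w0 does not force not not b implies (b or not b): already at w0 itself, w0 forces not not b but w0 does not force b or not b.
w0 does not force b or not b: neither disjunct is forced at w0.
w0 lacks atom b, so w0 does not force b.
So the root w0 does not force the formula.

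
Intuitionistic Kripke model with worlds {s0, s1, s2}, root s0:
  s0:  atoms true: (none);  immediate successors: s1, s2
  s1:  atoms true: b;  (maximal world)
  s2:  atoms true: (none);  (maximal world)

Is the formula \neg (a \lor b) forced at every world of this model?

Not every world: s0 \nVdash \neg (a \lor b).
s0 \nVdash \neg (a \lor b) since s1 is accessible from s0 and s1 \Vdash a \lor b.
s1 \Vdash a \lor b via the disjunct b.

No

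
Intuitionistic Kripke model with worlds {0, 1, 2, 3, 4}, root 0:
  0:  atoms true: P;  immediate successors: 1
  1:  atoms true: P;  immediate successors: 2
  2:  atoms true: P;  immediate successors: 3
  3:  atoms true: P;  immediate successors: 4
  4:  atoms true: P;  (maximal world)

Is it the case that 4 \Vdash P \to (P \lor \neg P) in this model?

4 \Vdash P \to (P \lor \neg P): every world accessible from 4 that forces P (namely 4) also forces P \lor \neg P.

Yes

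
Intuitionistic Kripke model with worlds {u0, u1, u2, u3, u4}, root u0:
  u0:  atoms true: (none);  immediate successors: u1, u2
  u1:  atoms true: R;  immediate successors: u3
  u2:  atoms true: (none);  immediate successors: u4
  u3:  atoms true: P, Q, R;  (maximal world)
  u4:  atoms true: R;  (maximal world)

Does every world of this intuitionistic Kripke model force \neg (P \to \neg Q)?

No

Not every world: u0 \nVdash \neg (P \to \neg Q).
u0 \nVdash \neg (P \to \neg Q) since u2 is accessible from u0 and u2 \Vdash P \to \neg Q.
u2 \Vdash P \to \neg Q vacuously: no world accessible from u2 forces the antecedent P.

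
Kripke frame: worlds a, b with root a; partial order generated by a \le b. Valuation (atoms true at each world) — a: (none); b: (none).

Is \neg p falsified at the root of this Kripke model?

No

a \Vdash \neg p: no world accessible from a forces p.
So the root a forces \neg p; the model is not a countermodel.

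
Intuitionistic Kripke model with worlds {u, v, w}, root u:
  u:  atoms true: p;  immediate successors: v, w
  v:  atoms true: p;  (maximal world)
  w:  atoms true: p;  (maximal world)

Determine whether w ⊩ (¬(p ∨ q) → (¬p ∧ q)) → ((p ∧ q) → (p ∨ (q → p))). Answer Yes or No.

Yes

w ⊩ (¬(p ∨ q) → (¬p ∧ q)) → ((p ∧ q) → (p ∨ (q → p))): every world accessible from w that forces ¬(p ∨ q) → (¬p ∧ q) (namely w) also forces (p ∧ q) → (p ∨ (q → p)).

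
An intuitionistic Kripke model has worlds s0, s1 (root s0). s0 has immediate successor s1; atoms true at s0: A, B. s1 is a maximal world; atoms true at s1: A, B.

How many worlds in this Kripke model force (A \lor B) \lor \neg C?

s0: forces it.
s1: forces it.
Worlds forcing the formula: {s0, s1}.

2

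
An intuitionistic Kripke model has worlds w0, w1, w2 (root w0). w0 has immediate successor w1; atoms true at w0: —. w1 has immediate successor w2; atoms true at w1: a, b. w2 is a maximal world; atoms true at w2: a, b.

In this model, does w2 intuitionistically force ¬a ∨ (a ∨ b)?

w2 ⊩ ¬a ∨ (a ∨ b) via the disjunct a ∨ b.

Yes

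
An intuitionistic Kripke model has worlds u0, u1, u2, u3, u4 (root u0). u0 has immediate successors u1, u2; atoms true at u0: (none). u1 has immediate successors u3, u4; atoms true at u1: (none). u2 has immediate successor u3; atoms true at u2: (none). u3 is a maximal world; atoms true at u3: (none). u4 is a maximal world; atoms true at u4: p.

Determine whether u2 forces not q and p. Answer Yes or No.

u2 does not force not q and p since u2 fails p.

No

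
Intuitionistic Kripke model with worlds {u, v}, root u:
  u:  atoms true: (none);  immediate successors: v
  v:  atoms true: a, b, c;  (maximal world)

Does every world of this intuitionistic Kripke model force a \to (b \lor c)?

u \Vdash a \to (b \lor c): every world accessible from u that forces a (namely v) also forces b \lor c.
Since the root u forces a \to (b \lor c) and forcing is persistent (monotone upward), every world forces it.

Yes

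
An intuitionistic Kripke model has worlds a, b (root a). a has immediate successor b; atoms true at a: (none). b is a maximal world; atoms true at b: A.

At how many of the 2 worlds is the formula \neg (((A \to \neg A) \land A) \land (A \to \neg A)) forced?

2

a: forces it.
b: forces it.
Worlds forcing the formula: {a, b}.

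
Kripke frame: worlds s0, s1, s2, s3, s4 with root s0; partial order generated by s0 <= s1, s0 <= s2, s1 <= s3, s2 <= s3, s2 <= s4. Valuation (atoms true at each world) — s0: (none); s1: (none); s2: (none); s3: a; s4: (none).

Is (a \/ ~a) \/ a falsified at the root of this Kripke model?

s0 ||-/- (a \/ ~a) \/ a: neither disjunct is forced at s0.
s0 ||-/- a \/ ~a: neither disjunct is forced at s0.
s0 lacks atom a, so s0 ||-/- a.
So the root s0 does not force (a \/ ~a) \/ a; the model is a countermodel.

Yes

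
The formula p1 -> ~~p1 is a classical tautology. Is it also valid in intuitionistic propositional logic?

This is double-negation introduction, which is intuitionistically derivable.
If a world forces p1 then every accessible world forces p1 (persistence), so none forces ~p1; hence ~~p1.

Yes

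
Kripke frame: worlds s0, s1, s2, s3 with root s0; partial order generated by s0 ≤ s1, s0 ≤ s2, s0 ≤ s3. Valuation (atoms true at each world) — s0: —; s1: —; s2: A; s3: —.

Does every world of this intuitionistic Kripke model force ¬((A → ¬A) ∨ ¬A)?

No

Not every world: s0 ⊮ ¬((A → ¬A) ∨ ¬A).
s0 ⊮ ¬((A → ¬A) ∨ ¬A) since s1 is accessible from s0 and s1 ⊩ (A → ¬A) ∨ ¬A.
s1 ⊩ (A → ¬A) ∨ ¬A via the disjunct A → ¬A.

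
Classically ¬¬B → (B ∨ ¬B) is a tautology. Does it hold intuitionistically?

No

This is a variant of double-negation elimination (deriving excluded middle from double negation), which is not intuitionistically valid.
A Kripke countermodel: worlds a, b; order generated by a ≤ b; atoms true at each world — a:{}; b:{B}.
a ⊮ ¬¬B → (B ∨ ¬B): already at a itself, a ⊩ ¬¬B but a ⊮ B ∨ ¬B.
a ⊮ B ∨ ¬B: neither disjunct is forced at a.
a lacks atom B, so a ⊮ B.
So the root a does not force the formula.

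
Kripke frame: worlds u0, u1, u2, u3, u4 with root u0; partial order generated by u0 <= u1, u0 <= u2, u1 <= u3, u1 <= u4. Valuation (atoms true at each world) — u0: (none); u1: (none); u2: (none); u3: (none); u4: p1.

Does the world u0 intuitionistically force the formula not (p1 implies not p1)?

No

u0 does not force not (p1 implies not p1) since u2 is accessible from u0 and u2 forces p1 implies not p1.
u2 forces p1 implies not p1 vacuously: no world accessible from u2 forces the antecedent p1.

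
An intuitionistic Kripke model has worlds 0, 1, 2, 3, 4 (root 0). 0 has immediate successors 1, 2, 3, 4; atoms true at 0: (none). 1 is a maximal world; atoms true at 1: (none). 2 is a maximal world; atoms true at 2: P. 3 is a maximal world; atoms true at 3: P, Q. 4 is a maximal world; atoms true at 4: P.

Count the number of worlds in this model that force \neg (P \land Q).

3

0: does not force it — 0 \nVdash \neg (P \land Q) since 3 is accessible from 0 and 3 \Vdash P \land Q.
1: forces it.
2: forces it.
3: does not force it — 3 \nVdash \neg (P \land Q) since 3 is accessible from 3 and 3 \Vdash P \land Q.
4: forces it.
Worlds forcing the formula: {1, 2, 4}.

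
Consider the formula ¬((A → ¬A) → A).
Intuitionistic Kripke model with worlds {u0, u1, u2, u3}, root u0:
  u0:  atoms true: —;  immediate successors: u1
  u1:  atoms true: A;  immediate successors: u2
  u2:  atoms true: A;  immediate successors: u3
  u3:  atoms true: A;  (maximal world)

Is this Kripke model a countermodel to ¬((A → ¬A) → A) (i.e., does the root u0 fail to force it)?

Yes

u0 ⊮ ¬((A → ¬A) → A) since u0 is accessible from u0 and u0 ⊩ (A → ¬A) → A.
u0 ⊩ (A → ¬A) → A vacuously: no world accessible from u0 forces the antecedent A → ¬A.
So the root u0 does not force ¬((A → ¬A) → A); the model is a countermodel.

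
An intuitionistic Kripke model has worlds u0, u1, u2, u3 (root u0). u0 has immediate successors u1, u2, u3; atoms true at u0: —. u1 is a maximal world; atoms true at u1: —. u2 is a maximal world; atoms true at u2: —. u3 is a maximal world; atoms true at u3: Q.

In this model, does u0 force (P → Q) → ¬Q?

No

u0 ⊮ (P → Q) → ¬Q: already at u0 itself, u0 ⊩ P → Q but u0 ⊮ ¬Q.
u0 ⊮ ¬Q since u3 is accessible from u0 and u3 ⊩ Q.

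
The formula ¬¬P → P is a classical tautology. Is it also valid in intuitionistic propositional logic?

No

This is double-negation elimination, which is not intuitionistically valid.
A Kripke countermodel: worlds u, v; order generated by u ≤ v; atoms true at each world — u:{}; v:{P}.
u ⊮ ¬¬P → P: already at u itself, u ⊩ ¬¬P but u ⊮ P.
u lacks atom P, so u ⊮ P.
So the root u does not force the formula.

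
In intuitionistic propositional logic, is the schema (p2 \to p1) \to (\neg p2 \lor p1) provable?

No

This is the material-implication-as-disjunction principle, which is not intuitionistically valid.
A Kripke countermodel: worlds a, b; order generated by a \le b; atoms true at each world — a:{}; b:{p1,p2}.
a \nVdash (p2 \to p1) \to (\neg p2 \lor p1): already at a itself, a \Vdash p2 \to p1 but a \nVdash \neg p2 \lor p1.
a \nVdash \neg p2 \lor p1: neither disjunct is forced at a.
a \nVdash \neg p2 since b is accessible from a and b \Vdash p2.
So the root a does not force the formula.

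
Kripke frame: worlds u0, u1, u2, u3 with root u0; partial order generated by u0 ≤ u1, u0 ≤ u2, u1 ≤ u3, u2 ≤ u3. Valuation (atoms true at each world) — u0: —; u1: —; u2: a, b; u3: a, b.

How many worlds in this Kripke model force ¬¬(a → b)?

4

u0: forces it.
u1: forces it.
u2: forces it.
u3: forces it.
Worlds forcing the formula: {u0, u1, u2, u3}.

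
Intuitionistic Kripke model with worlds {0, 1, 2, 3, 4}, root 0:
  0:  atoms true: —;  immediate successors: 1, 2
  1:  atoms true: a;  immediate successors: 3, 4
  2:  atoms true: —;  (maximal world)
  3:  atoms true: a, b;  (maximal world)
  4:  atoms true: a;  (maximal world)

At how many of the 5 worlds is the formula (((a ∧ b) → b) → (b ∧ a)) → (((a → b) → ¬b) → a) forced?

0: forces it.
1: forces it.
2: forces it.
3: forces it.
4: forces it.
Worlds forcing the formula: {0, 1, 2, 3, 4}.

5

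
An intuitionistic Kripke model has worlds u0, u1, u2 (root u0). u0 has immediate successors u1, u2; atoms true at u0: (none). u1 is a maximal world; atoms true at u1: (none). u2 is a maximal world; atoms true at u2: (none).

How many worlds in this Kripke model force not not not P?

u0: forces it.
u1: forces it.
u2: forces it.
Worlds forcing the formula: {u0, u1, u2}.

3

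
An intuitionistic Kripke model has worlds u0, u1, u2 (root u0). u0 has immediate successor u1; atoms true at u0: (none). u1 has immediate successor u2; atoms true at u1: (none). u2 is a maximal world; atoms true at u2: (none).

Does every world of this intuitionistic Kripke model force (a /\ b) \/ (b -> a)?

Yes

u0 ||- (a /\ b) \/ (b -> a) via the disjunct b -> a.
Since the root u0 forces (a /\ b) \/ (b -> a) and forcing is persistent (monotone upward), every world forces it.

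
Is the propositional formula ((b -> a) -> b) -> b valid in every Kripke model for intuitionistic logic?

This is Peirce's law, which is not intuitionistically valid.
A Kripke countermodel: worlds u, v; order generated by u <= v; atoms true at each world — u:{}; v:{b}.
u ||-/- ((b -> a) -> b) -> b: already at u itself, u ||- (b -> a) -> b but u ||-/- b.
u lacks atom b, so u ||-/- b.
So the root u does not force the formula.

No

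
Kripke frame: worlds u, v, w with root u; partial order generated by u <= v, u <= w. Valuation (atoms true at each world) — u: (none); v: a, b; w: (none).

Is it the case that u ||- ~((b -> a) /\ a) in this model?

u ||-/- ~((b -> a) /\ a) since v is accessible from u and v ||- (b -> a) /\ a.
v ||- (b -> a) /\ a since v forces both conjuncts.

No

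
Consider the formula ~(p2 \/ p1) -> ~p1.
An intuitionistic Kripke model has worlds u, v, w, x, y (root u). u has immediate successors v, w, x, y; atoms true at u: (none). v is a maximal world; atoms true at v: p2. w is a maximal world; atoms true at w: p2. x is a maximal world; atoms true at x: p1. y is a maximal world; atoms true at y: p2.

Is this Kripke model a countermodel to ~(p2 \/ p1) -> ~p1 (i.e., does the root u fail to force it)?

u ||- ~(p2 \/ p1) -> ~p1 vacuously: no world accessible from u forces the antecedent ~(p2 \/ p1).
So the root u forces ~(p2 \/ p1) -> ~p1; the model is not a countermodel.

No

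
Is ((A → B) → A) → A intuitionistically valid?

This is Peirce's law, which is not intuitionistically valid.
A Kripke countermodel: worlds u0, u1; order generated by u0 ≤ u1; atoms true at each world — u0:{}; u1:{A}.
u0 ⊮ ((A → B) → A) → A: already at u0 itself, u0 ⊩ (A → B) → A but u0 ⊮ A.
u0 lacks atom A, so u0 ⊮ A.
So the root u0 does not force the formula.

No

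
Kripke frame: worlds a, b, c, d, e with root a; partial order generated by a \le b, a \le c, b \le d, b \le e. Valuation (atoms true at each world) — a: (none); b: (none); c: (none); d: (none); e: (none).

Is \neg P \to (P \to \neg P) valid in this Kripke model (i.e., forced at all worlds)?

a \Vdash \neg P \to (P \to \neg P): every world accessible from a that forces \neg P (namely a, b, c, d, e) also forces P \to \neg P.
Since the root a forces \neg P \to (P \to \neg P) and forcing is persistent (monotone upward), every world forces it.

Yes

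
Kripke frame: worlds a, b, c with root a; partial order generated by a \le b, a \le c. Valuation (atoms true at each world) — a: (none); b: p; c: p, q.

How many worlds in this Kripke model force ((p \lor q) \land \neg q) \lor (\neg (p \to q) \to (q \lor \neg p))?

a: does not force it — a \nVdash ((p \lor q) \land \neg q) \lor (\neg (p \to q) \to (q \lor \neg p)): neither disjunct is forced at a.
b: forces it.
c: forces it.
Worlds forcing the formula: {b, c}.

2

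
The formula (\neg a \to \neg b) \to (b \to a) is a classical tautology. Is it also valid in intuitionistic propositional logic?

No

This is the converse of contraposition, which is not intuitionistically valid.
A Kripke countermodel: worlds w0, w1; order generated by w0 \le w1; atoms true at each world — w0:{b}; w1:{a,b}.
w0 \nVdash (\neg a \to \neg b) \to (b \to a): already at w0 itself, w0 \Vdash \neg a \to \neg b but w0 \nVdash b \to a.
w0 \nVdash b \to a: already at w0 itself, w0 \Vdash b but w0 \nVdash a.
w0 lacks atom a, so w0 \nVdash a.
So the root w0 does not force the formula.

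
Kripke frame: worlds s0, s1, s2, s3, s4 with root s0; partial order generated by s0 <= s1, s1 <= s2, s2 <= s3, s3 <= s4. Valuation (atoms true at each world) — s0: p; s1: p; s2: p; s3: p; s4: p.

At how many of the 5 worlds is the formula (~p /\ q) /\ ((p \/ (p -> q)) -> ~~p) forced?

0

s0: does not force it — s0 ||-/- (~p /\ q) /\ ((p \/ (p -> q)) -> ~~p) since s0 fails ~p /\ q.
s1: does not force it — s1 ||-/- (~p /\ q) /\ ((p \/ (p -> q)) -> ~~p) since s1 fails ~p /\ q.
s2: does not force it.
s3: does not force it.
s4: does not force it.
Worlds forcing the formula: { }.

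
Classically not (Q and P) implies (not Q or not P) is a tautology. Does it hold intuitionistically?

No

This is the constructively invalid direction of De Morgan's law for conjunction, which is not intuitionistically valid.
A Kripke countermodel: worlds 0, 1, 2; order generated by 0 <= 1, 0 <= 2; atoms true at each world — 0:{}; 1:{Q}; 2:{P}.
0 does not force not (Q and P) implies (not Q or not P): already at 0 itself, 0 forces not (Q and P) but 0 does not force not Q or not P.
0 does not force not Q or not P: neither disjunct is forced at 0.
0 does not force not Q since 1 is accessible from 0 and 1 forces Q.
So the root 0 does not force the formula.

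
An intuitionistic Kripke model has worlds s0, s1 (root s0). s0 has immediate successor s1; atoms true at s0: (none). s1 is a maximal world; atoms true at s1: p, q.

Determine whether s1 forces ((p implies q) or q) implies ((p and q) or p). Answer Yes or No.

Yes

s1 forces ((p implies q) or q) implies ((p and q) or p): every world accessible from s1 that forces (p implies q) or q (namely s1) also forces (p and q) or p.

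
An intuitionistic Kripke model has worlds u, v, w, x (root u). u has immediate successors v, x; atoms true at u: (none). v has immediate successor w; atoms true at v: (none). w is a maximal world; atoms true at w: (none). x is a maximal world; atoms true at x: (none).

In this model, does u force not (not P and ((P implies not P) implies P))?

Yes

u forces not (not P and ((P implies not P) implies P)): no world accessible from u forces not P and ((P implies not P) implies P).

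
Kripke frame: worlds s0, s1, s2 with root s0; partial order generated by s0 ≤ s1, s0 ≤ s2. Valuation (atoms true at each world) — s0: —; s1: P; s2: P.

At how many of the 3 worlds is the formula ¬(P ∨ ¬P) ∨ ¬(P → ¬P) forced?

3

s0: forces it.
s1: forces it.
s2: forces it.
Worlds forcing the formula: {s0, s1, s2}.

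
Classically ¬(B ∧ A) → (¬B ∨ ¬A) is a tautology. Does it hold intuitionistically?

This is the constructively invalid direction of De Morgan's law for conjunction, which is not intuitionistically valid.
A Kripke countermodel: worlds u0, u1, u2; order generated by u0 ≤ u1, u0 ≤ u2; atoms true at each world — u0:{}; u1:{B}; u2:{A}.
u0 ⊮ ¬(B ∧ A) → (¬B ∨ ¬A): already at u0 itself, u0 ⊩ ¬(B ∧ A) but u0 ⊮ ¬B ∨ ¬A.
u0 ⊮ ¬B ∨ ¬A: neither disjunct is forced at u0.
u0 ⊮ ¬B since u1 is accessible from u0 and u1 ⊩ B.
So the root u0 does not force the formula.

No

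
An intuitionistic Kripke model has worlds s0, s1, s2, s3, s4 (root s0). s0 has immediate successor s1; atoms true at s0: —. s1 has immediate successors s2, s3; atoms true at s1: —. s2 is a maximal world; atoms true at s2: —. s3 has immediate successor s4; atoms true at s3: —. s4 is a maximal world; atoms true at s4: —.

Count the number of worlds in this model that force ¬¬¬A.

5

s0: forces it.
s1: forces it.
s2: forces it.
s3: forces it.
s4: forces it.
Worlds forcing the formula: {s0, s1, s2, s3, s4}.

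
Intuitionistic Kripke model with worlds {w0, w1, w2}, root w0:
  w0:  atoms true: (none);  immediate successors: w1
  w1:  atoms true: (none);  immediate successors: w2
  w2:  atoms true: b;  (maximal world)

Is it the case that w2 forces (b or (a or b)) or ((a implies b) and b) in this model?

w2 forces (b or (a or b)) or ((a implies b) and b) via the disjunct b or (a or b).

Yes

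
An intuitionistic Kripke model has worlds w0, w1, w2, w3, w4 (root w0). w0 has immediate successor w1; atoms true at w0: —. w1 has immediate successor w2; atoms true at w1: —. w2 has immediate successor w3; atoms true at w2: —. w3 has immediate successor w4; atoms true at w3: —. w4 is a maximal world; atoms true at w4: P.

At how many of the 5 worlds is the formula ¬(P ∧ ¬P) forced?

5

w0: forces it.
w1: forces it.
w2: forces it.
w3: forces it.
w4: forces it.
Worlds forcing the formula: {w0, w1, w2, w3, w4}.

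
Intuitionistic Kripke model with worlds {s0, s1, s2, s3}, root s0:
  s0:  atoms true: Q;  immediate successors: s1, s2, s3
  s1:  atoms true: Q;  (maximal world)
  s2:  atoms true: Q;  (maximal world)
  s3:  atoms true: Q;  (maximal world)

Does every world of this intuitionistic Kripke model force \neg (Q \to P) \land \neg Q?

No

Not every world: s0 \nVdash \neg (Q \to P) \land \neg Q.
s0 \nVdash \neg (Q \to P) \land \neg Q since s0 fails \neg Q.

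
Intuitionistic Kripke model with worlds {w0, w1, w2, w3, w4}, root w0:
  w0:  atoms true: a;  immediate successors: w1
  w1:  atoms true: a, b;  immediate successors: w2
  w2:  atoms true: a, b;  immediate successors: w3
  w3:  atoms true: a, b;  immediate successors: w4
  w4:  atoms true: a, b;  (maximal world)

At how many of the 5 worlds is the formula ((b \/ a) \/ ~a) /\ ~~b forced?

5

w0: forces it.
w1: forces it.
w2: forces it.
w3: forces it.
w4: forces it.
Worlds forcing the formula: {w0, w1, w2, w3, w4}.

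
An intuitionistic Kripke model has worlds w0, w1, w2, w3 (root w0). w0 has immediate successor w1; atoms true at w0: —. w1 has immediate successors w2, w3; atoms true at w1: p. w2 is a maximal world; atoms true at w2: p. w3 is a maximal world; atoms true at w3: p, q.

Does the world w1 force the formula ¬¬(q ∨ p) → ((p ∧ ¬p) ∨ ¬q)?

No

w1 ⊮ ¬¬(q ∨ p) → ((p ∧ ¬p) ∨ ¬q): already at w1 itself, w1 ⊩ ¬¬(q ∨ p) but w1 ⊮ (p ∧ ¬p) ∨ ¬q.
w1 ⊮ (p ∧ ¬p) ∨ ¬q: neither disjunct is forced at w1.
w1 ⊮ p ∧ ¬p since w1 fails ¬p.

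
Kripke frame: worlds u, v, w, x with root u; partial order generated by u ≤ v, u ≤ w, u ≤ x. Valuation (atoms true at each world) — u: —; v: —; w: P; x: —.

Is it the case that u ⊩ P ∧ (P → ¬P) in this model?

No

u ⊮ P ∧ (P → ¬P) since u fails P.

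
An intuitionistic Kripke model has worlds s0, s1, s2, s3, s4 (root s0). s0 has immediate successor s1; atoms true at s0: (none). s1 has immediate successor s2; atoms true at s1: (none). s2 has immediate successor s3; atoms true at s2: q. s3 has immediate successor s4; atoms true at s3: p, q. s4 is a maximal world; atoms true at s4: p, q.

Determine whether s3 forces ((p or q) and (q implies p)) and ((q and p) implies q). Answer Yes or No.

s3 forces ((p or q) and (q implies p)) and ((q and p) implies q) since s3 forces both conjuncts.

Yes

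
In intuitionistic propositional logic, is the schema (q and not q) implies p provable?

This is an instance of ex falso quodlibet, which is intuitionistically derivable.
No world can force both q and not q, so the antecedent q and not q is never forced and the implication holds vacuously at every world.

Yes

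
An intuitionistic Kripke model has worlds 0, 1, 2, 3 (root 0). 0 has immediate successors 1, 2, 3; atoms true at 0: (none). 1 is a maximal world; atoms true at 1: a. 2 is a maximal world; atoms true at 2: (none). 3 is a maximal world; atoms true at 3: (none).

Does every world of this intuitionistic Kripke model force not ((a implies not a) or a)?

Not every world: 0 does not force not ((a implies not a) or a).
0 does not force not ((a implies not a) or a) since 1 is accessible from 0 and 1 forces (a implies not a) or a.
1 forces (a implies not a) or a via the disjunct a.

No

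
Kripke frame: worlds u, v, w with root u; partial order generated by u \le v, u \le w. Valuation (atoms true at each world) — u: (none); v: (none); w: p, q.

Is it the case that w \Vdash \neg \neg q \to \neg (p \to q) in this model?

No

w \nVdash \neg \neg q \to \neg (p \to q): already at w itself, w \Vdash \neg \neg q but w \nVdash \neg (p \to q).
w \nVdash \neg (p \to q) since w is accessible from w and w \Vdash p \to q.
w \Vdash p \to q: every world accessible from w that forces p (namely w) also forces q.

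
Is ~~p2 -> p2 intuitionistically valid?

No

This is double-negation elimination, which is not intuitionistically valid.
A Kripke countermodel: worlds u, v; order generated by u <= v; atoms true at each world — u:{}; v:{p2}.
u ||-/- ~~p2 -> p2: already at u itself, u ||- ~~p2 but u ||-/- p2.
u lacks atom p2, so u ||-/- p2.
So the root u does not force the formula.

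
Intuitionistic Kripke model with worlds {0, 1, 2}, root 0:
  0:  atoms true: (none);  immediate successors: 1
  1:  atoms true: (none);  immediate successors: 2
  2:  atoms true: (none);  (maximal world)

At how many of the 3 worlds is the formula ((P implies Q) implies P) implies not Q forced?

0: forces it.
1: forces it.
2: forces it.
Worlds forcing the formula: {0, 1, 2}.

3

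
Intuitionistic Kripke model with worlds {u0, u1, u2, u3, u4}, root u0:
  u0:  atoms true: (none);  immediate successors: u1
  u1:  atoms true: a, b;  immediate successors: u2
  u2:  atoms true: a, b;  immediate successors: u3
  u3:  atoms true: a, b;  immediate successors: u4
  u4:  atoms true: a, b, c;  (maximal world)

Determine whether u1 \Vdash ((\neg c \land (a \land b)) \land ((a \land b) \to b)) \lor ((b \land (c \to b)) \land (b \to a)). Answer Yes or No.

u1 \Vdash ((\neg c \land (a \land b)) \land ((a \land b) \to b)) \lor ((b \land (c \to b)) \land (b \to a)) via the disjunct (b \land (c \to b)) \land (b \to a).

Yes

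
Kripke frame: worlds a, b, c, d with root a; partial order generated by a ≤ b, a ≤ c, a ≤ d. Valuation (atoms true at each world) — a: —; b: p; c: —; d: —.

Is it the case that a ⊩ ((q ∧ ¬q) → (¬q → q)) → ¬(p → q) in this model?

a ⊮ ((q ∧ ¬q) → (¬q → q)) → ¬(p → q): already at a itself, a ⊩ (q ∧ ¬q) → (¬q → q) but a ⊮ ¬(p → q).
a ⊮ ¬(p → q) since c is accessible from a and c ⊩ p → q.
c ⊩ p → q vacuously: no world accessible from c forces the antecedent p.

No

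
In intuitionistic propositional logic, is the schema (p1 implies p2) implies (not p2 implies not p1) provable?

Yes

This is the forward direction of contraposition, which is intuitionistically derivable.
Assume p1 implies p2 and not p2. If p1 held then p2 would follow, contradicting not p2; so not p1.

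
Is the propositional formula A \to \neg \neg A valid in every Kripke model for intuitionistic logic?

Yes

This is double-negation introduction, which is intuitionistically derivable.
If a world forces A then every accessible world forces A (persistence), so none forces \neg A; hence \neg \neg A.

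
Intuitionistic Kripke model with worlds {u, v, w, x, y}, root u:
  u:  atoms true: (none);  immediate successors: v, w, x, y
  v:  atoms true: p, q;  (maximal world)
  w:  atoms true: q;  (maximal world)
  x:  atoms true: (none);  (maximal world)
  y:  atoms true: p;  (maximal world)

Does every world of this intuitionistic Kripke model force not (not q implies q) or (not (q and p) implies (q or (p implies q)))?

No

Not every world: u does not force not (not q implies q) or (not (q and p) implies (q or (p implies q))).
u does not force not (not q implies q) or (not (q and p) implies (q or (p implies q))): neither disjunct is forced at u.
u does not force not (not q implies q) since v is accessible from u and v forces not q implies q.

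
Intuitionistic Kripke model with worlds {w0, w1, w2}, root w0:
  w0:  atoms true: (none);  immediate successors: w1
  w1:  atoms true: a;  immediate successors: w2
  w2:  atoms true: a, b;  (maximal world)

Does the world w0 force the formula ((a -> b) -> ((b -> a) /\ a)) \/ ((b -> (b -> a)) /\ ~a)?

w0 ||- ((a -> b) -> ((b -> a) /\ a)) \/ ((b -> (b -> a)) /\ ~a) via the disjunct (a -> b) -> ((b -> a) /\ a).

Yes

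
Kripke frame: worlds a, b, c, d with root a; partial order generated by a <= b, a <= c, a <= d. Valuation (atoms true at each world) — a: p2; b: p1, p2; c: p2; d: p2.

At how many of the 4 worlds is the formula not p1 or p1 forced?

3

a: does not force it — a does not force not p1 or p1: neither disjunct is forced at a.
b: forces it.
c: forces it.
d: forces it.
Worlds forcing the formula: {b, c, d}.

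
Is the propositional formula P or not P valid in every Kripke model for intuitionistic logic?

No

This is the law of excluded middle, which is not intuitionistically valid.
A Kripke countermodel: worlds s0, s1; order generated by s0 <= s1; atoms true at each world — s0:{}; s1:{P}.
s0 does not force P or not P: neither disjunct is forced at s0.
s0 lacks atom P, so s0 does not force P.
So the root s0 does not force the formula.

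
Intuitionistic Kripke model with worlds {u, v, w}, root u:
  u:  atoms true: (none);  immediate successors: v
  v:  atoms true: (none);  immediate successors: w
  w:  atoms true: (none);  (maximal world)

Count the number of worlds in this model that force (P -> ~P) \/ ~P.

3

u: forces it.
v: forces it.
w: forces it.
Worlds forcing the formula: {u, v, w}.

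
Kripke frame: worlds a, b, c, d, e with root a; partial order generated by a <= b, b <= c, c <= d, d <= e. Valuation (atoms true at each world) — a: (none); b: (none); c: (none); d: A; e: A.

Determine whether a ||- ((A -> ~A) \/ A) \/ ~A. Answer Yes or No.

a ||-/- ((A -> ~A) \/ A) \/ ~A: neither disjunct is forced at a.
a ||-/- (A -> ~A) \/ A: neither disjunct is forced at a.
a ||-/- A -> ~A: at the accessible world d, d ||- A but d ||-/- ~A.
d ||-/- ~A since d is accessible from d and d ||- A.

No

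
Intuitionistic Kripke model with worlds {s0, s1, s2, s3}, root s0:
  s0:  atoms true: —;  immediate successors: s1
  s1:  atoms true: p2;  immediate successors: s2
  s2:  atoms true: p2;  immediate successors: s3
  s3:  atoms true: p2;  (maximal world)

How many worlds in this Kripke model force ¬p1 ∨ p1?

s0: forces it.
s1: forces it.
s2: forces it.
s3: forces it.
Worlds forcing the formula: {s0, s1, s2, s3}.

4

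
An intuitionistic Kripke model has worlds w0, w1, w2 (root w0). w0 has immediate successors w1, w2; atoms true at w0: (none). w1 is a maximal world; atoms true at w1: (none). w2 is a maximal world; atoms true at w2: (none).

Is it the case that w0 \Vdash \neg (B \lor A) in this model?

w0 \Vdash \neg (B \lor A): no world accessible from w0 forces B \lor A.

Yes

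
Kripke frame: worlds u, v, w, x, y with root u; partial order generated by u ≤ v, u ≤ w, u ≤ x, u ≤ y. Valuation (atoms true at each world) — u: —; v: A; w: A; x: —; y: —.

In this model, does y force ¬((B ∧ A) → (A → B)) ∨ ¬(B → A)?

y ⊮ ¬((B ∧ A) → (A → B)) ∨ ¬(B → A): neither disjunct is forced at y.
y ⊮ ¬((B ∧ A) → (A → B)) since y is accessible from y and y ⊩ (B ∧ A) → (A → B).
y ⊩ (B ∧ A) → (A → B) vacuously: no world accessible from y forces the antecedent B ∧ A.

No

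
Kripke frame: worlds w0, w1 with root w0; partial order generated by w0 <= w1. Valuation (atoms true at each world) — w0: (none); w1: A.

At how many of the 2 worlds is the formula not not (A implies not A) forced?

0

w0: does not force it — w0 does not force not not (A implies not A) since w0 is accessible from w0 and w0 forces not (A implies not A).
w1: does not force it — w1 does not force not not (A implies not A) since w1 is accessible from w1 and w1 forces not (A implies not A).
Worlds forcing the formula: { }.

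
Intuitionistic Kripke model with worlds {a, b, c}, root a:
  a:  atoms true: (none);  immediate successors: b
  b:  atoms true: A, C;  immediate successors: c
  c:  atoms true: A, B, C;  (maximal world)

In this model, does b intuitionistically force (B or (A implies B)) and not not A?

b does not force (B or (A implies B)) and not not A since b fails B or (A implies B).

No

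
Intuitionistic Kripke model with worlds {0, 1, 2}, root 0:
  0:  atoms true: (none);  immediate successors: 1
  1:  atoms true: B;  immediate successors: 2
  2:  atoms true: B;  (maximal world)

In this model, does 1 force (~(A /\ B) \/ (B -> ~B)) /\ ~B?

1 ||-/- (~(A /\ B) \/ (B -> ~B)) /\ ~B since 1 fails ~B.

No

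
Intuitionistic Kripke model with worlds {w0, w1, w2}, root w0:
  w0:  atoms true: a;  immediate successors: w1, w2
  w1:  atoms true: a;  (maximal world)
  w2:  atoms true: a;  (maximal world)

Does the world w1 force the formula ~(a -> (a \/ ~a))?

w1 ||-/- ~(a -> (a \/ ~a)) since w1 is accessible from w1 and w1 ||- a -> (a \/ ~a).
w1 ||- a -> (a \/ ~a): every world accessible from w1 that forces a (namely w1) also forces a \/ ~a.

No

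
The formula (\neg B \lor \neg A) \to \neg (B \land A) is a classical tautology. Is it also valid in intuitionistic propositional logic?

Yes

This is a constructively valid De Morgan direction (disjunction of negations to negated conjunction), which is intuitionistically derivable.
If \neg B holds at a world then no accessible world forces B, hence none forces B \land A; likewise for \neg A.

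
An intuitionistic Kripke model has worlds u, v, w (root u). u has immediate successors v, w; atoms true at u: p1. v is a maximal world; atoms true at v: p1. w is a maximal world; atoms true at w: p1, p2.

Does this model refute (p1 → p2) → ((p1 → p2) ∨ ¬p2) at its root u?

No

u ⊩ (p1 → p2) → ((p1 → p2) ∨ ¬p2): every world accessible from u that forces p1 → p2 (namely w) also forces (p1 → p2) ∨ ¬p2.
So the root u forces (p1 → p2) → ((p1 → p2) ∨ ¬p2); the model is not a countermodel.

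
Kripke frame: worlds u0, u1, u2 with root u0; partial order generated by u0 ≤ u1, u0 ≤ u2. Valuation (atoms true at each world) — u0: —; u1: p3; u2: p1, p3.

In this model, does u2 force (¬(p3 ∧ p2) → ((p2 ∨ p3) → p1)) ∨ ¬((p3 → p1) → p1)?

u2 ⊩ (¬(p3 ∧ p2) → ((p2 ∨ p3) → p1)) ∨ ¬((p3 → p1) → p1) via the disjunct ¬(p3 ∧ p2) → ((p2 ∨ p3) → p1).

Yes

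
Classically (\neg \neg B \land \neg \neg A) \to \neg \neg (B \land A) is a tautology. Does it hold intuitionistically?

This is the distribution of double negation over conjunction, which is intuitionistically derivable.
Assume \neg \neg B, \neg \neg A, and \neg (B \land A). From B we'd get \neg A (since B \land A is refuted), contradicting \neg \neg A; so \neg B, contradicting \neg \neg B.

Yes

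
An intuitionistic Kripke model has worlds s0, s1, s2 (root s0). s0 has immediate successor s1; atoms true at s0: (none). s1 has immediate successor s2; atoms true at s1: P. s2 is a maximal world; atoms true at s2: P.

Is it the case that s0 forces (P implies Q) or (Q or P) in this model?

No

s0 does not force (P implies Q) or (Q or P): neither disjunct is forced at s0.
s0 does not force P implies Q: at the accessible world s1, s1 forces P but s1 does not force Q.
s1 lacks atom Q, so s1 does not force Q.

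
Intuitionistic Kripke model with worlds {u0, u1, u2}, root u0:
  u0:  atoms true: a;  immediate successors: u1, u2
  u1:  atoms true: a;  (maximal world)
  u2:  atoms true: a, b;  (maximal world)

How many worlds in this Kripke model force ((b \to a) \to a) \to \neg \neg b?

u0: does not force it — u0 \nVdash ((b \to a) \to a) \to \neg \neg b: already at u0 itself, u0 \Vdash (b \to a) \to a but u0 \nVdash \neg \neg b.
u1: does not force it.
u2: forces it.
Worlds forcing the formula: {u2}.

1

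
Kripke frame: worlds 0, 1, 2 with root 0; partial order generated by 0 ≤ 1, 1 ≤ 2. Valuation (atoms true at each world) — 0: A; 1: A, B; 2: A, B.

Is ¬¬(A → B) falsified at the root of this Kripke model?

0 ⊩ ¬¬(A → B): no world accessible from 0 forces ¬(A → B).
So the root 0 forces ¬¬(A → B); the model is not a countermodel.

No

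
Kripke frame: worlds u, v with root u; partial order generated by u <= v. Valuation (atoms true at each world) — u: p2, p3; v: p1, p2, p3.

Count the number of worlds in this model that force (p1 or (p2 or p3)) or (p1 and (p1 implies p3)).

2

u: forces it.
v: forces it.
Worlds forcing the formula: {u, v}.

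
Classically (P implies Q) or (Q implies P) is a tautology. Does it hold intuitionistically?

This is the Gödel–Dummett linearity axiom, which is not intuitionistically valid.
A Kripke countermodel: worlds u0, u1, u2; order generated by u0 <= u1, u0 <= u2; atoms true at each world — u0:{}; u1:{P}; u2:{Q}.
u0 does not force (P implies Q) or (Q implies P): neither disjunct is forced at u0.
u0 does not force P implies Q: at the accessible world u1, u1 forces P but u1 does not force Q.
u1 lacks atom Q, so u1 does not force Q.
So the root u0 does not force the formula.

No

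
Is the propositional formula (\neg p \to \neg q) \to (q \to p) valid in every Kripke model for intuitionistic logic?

This is the converse of contraposition, which is not intuitionistically valid.
A Kripke countermodel: worlds s0, s1; order generated by s0 \le s1; atoms true at each world — s0:{q}; s1:{p,q}.
s0 \nVdash (\neg p \to \neg q) \to (q \to p): already at s0 itself, s0 \Vdash \neg p \to \neg q but s0 \nVdash q \to p.
s0 \nVdash q \to p: already at s0 itself, s0 \Vdash q but s0 \nVdash p.
s0 lacks atom p, so s0 \nVdash p.
So the root s0 does not force the formula.

No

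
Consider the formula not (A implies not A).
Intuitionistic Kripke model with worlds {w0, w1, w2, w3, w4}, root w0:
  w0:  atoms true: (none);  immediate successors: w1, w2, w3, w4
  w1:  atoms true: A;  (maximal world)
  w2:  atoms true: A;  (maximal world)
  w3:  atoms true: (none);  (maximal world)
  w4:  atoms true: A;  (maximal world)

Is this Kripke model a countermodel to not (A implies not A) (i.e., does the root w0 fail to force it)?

w0 does not force not (A implies not A) since w3 is accessible from w0 and w3 forces A implies not A.
w3 forces A implies not A vacuously: no world accessible from w3 forces the antecedent A.
So the root w0 does not force not (A implies not A); the model is a countermodel.

Yes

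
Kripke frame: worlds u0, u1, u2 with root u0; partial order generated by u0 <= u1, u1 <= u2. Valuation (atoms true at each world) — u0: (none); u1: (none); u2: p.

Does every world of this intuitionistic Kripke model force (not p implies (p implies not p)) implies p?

Not every world: u0 does not force (not p implies (p implies not p)) implies p.
u0 does not force (not p implies (p implies not p)) implies p: already at u0 itself, u0 forces not p implies (p implies not p) but u0 does not force p.
u0 lacks atom p, so u0 does not force p.

No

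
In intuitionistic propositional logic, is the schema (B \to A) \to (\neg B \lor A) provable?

No

This is the material-implication-as-disjunction principle, which is not intuitionistically valid.
A Kripke countermodel: worlds u, v; order generated by u \le v; atoms true at each world — u:{}; v:{A,B}.
u \nVdash (B \to A) \to (\neg B \lor A): already at u itself, u \Vdash B \to A but u \nVdash \neg B \lor A.
u \nVdash \neg B \lor A: neither disjunct is forced at u.
u \nVdash \neg B since v is accessible from u and v \Vdash B.
So the root u does not force the formula.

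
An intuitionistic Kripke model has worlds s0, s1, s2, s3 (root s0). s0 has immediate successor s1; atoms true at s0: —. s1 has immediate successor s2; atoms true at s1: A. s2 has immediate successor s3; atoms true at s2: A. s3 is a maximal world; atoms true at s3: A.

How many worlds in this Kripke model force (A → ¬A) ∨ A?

3

s0: does not force it — s0 ⊮ (A → ¬A) ∨ A: neither disjunct is forced at s0.
s1: forces it.
s2: forces it.
s3: forces it.
Worlds forcing the formula: {s1, s2, s3}.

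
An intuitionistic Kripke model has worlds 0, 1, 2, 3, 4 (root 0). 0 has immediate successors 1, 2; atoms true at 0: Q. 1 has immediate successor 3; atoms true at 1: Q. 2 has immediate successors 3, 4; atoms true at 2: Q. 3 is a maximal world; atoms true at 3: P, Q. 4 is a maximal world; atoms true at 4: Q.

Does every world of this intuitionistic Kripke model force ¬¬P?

Not every world: 0 ⊮ ¬¬P.
0 ⊮ ¬¬P since 4 is accessible from 0 and 4 ⊩ ¬P.
4 ⊩ ¬P: no world accessible from 4 forces P.

No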